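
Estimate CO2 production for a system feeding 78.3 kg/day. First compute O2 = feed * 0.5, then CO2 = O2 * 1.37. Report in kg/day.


O2 = 78.3 * 0.5 = 39.15
CO2 = 39.15 * 1.37 = 53.6355

53.6355 kg/day


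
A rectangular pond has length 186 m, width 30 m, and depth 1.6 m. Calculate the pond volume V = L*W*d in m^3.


Base area = L * W = 186 * 30 = 5580 m^2
Volume = area * depth = 5580 * 1.6 = 8928 m^3

8928 m^3


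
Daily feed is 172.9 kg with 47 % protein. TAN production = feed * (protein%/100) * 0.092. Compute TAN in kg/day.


Protein in feed = 172.9 * 47/100 = 81.263 kg/day
TAN = protein * 0.092 = 81.263 * 0.092 = 7.476196 kg/day

7.476196 kg/day


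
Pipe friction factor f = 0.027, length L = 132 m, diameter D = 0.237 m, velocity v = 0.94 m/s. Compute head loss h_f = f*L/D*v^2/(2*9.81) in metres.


v^2 = 0.94^2 = 0.8836 m^2/s^2
L/D = 132/0.237 = 556.96203
h_f = f*(L/D)*v^2/(2g) = 0.027 * 556.96203 * 0.8836 / 19.62 = 0.677245 m

0.677245 m


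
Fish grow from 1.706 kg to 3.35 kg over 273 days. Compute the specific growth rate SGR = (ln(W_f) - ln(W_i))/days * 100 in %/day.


ln(W_f) = ln(3.35) = 1.2089603
ln(W_i) = ln(1.706) = 0.53415145
ln(W_f) - ln(W_i) = 1.2089603 - 0.53415145 = 0.67480885
SGR = 0.67480885 / 273 * 100 = 0.247183 %/day

0.247183 %/day


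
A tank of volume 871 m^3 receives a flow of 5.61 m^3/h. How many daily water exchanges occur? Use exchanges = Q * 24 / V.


Daily flow volume = 5.61 m^3/h * 24 h = 134.64 m^3/day
Exchanges = daily flow / tank volume = 134.64 / 871 = 0.154581 exchanges/day

0.154581 exchanges/day


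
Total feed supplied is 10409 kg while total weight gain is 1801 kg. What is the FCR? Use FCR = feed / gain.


FCR = feed consumed / weight gained
FCR = 10409 kg / 1801 kg = 5.77957

5.77957


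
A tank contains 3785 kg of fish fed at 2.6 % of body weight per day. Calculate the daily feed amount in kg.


Feeding rate fraction = 2.6% / 100 = 0.026
Daily feed = 3785 kg * 0.026 = 98.41 kg/day

98.41 kg/day


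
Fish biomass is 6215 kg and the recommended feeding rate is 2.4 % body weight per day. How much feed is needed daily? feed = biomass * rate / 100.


Feeding rate fraction = 2.4% / 100 = 0.024
Daily feed = 6215 kg * 0.024 = 149.16 kg/day

149.16 kg/day


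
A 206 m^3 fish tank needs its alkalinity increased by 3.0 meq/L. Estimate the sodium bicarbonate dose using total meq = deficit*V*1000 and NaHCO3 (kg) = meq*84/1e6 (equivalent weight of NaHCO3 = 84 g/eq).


Tank volume in L = 206 m^3 * 1000 = 206000 L
Total meq required = 3.0 meq/L * 206000 L = 618000 meq
NaHCO3 mass = 618000 meq * 84 mg/meq / 1e6 = 51.912 kg

51.912 kg


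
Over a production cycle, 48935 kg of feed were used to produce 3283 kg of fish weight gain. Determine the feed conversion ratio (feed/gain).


FCR = feed consumed / weight gained
FCR = 48935 kg / 3283 kg = 14.9056

14.9056


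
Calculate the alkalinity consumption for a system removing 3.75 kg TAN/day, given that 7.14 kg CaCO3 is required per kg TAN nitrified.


Alkalinity factor: 7.14 kg CaCO3 consumed per kg TAN nitrified
alk = 3.75 kg TAN * 7.14 = 26.775 kg CaCO3/day

26.775 kg CaCO3/day


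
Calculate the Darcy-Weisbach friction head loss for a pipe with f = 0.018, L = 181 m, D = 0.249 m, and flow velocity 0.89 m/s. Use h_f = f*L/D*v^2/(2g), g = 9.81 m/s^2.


v^2 = 0.89^2 = 0.7921 m^2/s^2
L/D = 181/0.249 = 726.90763
h_f = f*(L/D)*v^2/(2g) = 0.018 * 726.90763 * 0.7921 / 19.62 = 0.528242 m

0.528242 m


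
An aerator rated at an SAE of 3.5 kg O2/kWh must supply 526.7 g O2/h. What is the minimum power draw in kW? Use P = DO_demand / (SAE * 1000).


SAE in g O2/kWh = 3.5 * 1000 = 3500 g/kWh
P = DO_demand / SAE_g = 526.7 / 3500 = 0.150486 kW

0.150486 kW


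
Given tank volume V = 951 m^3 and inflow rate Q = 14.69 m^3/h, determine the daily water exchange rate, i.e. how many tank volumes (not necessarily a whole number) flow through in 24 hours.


Daily flow volume = 14.69 m^3/h * 24 h = 352.56 m^3/day
Exchanges = daily flow / tank volume = 352.56 / 951 = 0.370726 exchanges/day

0.370726 exchanges/day


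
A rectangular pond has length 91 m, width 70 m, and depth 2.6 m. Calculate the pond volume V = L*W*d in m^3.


Base area = L * W = 91 * 70 = 6370 m^2
Volume = area * depth = 6370 * 2.6 = 16562 m^3

16562 m^3


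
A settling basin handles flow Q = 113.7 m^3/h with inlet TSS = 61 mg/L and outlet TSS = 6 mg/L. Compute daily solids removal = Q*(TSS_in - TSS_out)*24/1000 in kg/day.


Concentration drop: TSS_in - TSS_out = 61 - 6 = 55 mg/L
Hourly solids removed = Q * dTSS = 113.7 m^3/h * 55 mg/L = 6253.5 g/h  (m^3/h * mg/L = g/h)
Daily solids removed = 6253.5 * 24 = 150084 g/day
Convert g to kg: 150084 / 1000 = 150.084 kg/day

150.084 kg/day


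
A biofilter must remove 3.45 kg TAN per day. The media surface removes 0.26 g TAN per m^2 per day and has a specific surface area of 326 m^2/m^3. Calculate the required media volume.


A = 3.45*1000 / 0.26 = 13269.231 m^2
V = 13269.231 / 326 = 40.7032

40.7032 m^3


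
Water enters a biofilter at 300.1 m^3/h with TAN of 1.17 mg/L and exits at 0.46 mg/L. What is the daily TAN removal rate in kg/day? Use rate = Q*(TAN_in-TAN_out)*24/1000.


Concentration drop: TAN_in - TAN_out = 1.17 - 0.46 = 0.71 mg/L
Hourly TAN removed = Q * dTAN = 300.1 m^3/h * 0.71 mg/L = 213.071 g/h  (m^3/h * mg/L = g/h)
Daily TAN removed = 213.071 * 24 = 5113.704 g/day
Convert to kg/day: 5113.704 / 1000 = 5.113704 kg/day

5.113704 kg/day


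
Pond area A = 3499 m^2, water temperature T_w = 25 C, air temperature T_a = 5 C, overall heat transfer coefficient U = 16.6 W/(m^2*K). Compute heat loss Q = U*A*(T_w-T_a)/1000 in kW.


Temperature difference dT = 25 - 5 = 20 K
Heat loss (W) = U * A * dT = 16.6 * 3499 * 20 = 1161668 W
Convert to kW: 1161668 / 1000 = 1161.668 kW

1161.668 kW


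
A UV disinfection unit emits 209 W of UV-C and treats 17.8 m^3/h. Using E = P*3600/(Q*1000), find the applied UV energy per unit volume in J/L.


Energy delivered per hour = 209 W * 3600 s = 752400 J/h
Volume treated per hour = 17.8 m^3/h * 1000 = 17800 L/h
dose = 752400 / 17800 = 42.2697 J/L

42.2697 J/L


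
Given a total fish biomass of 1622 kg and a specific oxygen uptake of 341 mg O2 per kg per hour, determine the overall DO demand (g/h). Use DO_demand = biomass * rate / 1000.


Total O2 consumption (mg/h) = 1622 kg * 341 mg/(kg*h) = 553102 mg/h
Convert to g/h: 553102 / 1000 = 553.102 g/h

553.102 g/h


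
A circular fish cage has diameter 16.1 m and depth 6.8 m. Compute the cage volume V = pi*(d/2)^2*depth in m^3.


r = d/2 = 16.1/2 = 8.05 m
Base area = pi*r^2 = pi*8.05^2 = 203.58306 m^2
Volume = 203.58306 * 6.8 = 1384.36 m^3

1384.36 m^3


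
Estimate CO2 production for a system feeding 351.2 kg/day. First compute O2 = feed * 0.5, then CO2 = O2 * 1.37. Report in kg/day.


O2 = 351.2 * 0.5 = 175.6
CO2 = 175.6 * 1.37 = 240.572

240.572 kg/day


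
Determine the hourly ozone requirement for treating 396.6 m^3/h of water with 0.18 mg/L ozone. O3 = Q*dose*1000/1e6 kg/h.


O3 demand (mg/h) = Q * dose * 1000 = 396.6 * 0.18 * 1000 = 71388 mg/h
Convert mg to kg: 71388 / 1e6 = 0.071388 kg/h

0.071388 kg/h


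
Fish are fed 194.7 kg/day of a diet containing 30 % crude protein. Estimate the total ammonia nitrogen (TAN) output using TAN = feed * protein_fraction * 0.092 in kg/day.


Protein in feed = 194.7 * 30/100 = 58.41 kg/day
TAN = protein * 0.092 = 58.41 * 0.092 = 5.37372 kg/day

5.37372 kg/day


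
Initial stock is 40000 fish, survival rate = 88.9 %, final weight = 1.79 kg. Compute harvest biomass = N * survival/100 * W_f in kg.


Survivors = 40000 * 88.9/100 = 35560 fish
Harvest biomass = survivors * W_f = 35560 * 1.79 = 63652.4 kg

63652.4 kg


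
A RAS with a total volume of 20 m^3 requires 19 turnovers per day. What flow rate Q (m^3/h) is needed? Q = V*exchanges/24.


Daily recirculation volume = 20 m^3 * 19 = 380 m^3/day
Flow rate Q = daily volume / 24 h = 380 / 24 = 15.8333 m^3/h

15.8333 m^3/h


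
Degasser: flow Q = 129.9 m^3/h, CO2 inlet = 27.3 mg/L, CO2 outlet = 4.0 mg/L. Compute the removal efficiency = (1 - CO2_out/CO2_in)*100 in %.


CO2_out / CO2_in = 4.0 / 27.3 = 0.14652015
Fraction remaining = 0.14652015
efficiency = (1 - 0.14652015) * 100 = 85.348 %

85.348 %


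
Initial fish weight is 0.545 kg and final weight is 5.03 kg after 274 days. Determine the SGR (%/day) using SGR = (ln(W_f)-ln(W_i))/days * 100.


ln(W_f) = ln(5.03) = 1.61542
ln(W_i) = ln(0.545) = -0.60696948
ln(W_f) - ln(W_i) = 1.61542 - -0.60696948 = 2.2223895
SGR = 2.2223895 / 274 * 100 = 0.811091 %/day

0.811091 %/day


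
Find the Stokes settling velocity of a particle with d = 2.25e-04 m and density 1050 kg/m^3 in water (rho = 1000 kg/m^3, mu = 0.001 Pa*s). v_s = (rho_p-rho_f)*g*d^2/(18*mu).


Density difference: rho_p - rho_f = 1050 - 1000 = 50 kg/m^3
d^2 = (2.25e-04)^2 = 5.0625e-08 m^2
Numerator = (rho_p - rho_f) * g * d^2 = 50 * 9.81 * 5.0625e-08 = 2.4831562e-05
Denominator = 18 * mu = 18 * 0.001 = 0.018
v_s = 2.4831562e-05 / 0.018 = 0.00137953 m/s
Check: Re = rho_f * v_s * d / mu = 1000 * 0.00137953 * 2.25e-04 / 0.001 = 0.31 < 1, so Stokes' law applies.

0.00137953 m/s


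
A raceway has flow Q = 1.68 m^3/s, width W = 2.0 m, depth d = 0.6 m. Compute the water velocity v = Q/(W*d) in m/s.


Cross-sectional area = W * d = 2.0 * 0.6 = 1.2 m^2
Velocity = Q / A = 1.68 / 1.2 = 1.4 m/s

1.4 m/s


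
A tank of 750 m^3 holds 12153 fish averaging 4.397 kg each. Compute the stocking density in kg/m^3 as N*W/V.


Total biomass = 12153 fish * 4.397 kg = 53436.741 kg
Density = total biomass / volume = 53436.741 / 750 = 71.249 kg/m^3

71.249 kg/m^3


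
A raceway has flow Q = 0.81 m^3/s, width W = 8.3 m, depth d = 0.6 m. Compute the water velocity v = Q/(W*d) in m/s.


Cross-sectional area = W * d = 8.3 * 0.6 = 4.98 m^2
Velocity = Q / A = 0.81 / 4.98 = 0.162651 m/s

0.162651 m/s


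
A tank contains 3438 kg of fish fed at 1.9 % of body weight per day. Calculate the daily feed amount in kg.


Feeding rate fraction = 1.9% / 100 = 0.019
Daily feed = 3438 kg * 0.019 = 65.322 kg/day

65.322 kg/day


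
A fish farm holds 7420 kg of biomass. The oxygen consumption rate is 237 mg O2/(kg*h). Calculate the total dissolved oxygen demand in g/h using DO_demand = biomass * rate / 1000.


Total O2 consumption (mg/h) = 7420 kg * 237 mg/(kg*h) = 1758540 mg/h
Convert to g/h: 1758540 / 1000 = 1758.54 g/h

1758.54 g/h


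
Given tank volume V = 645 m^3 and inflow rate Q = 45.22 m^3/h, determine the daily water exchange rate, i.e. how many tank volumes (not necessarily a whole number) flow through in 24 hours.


Daily flow volume = 45.22 m^3/h * 24 h = 1085.28 m^3/day
Exchanges = daily flow / tank volume = 1085.28 / 645 = 1.6826 exchanges/day

1.6826 exchanges/day


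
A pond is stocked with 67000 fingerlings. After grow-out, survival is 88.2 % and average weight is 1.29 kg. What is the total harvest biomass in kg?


Survivors = 67000 * 88.2/100 = 59094 fish
Harvest biomass = survivors * W_f = 59094 * 1.29 = 76231.26 kg

76231.26 kg


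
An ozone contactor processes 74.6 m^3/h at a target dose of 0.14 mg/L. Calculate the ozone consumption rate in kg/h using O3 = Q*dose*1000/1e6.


O3 demand (mg/h) = Q * dose * 1000 = 74.6 * 0.14 * 1000 = 10444 mg/h
Convert mg to kg: 10444 / 1e6 = 0.010444 kg/h

0.010444 kg/h


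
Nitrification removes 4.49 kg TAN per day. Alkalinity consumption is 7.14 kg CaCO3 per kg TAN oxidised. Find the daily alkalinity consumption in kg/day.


Alkalinity factor: 7.14 kg CaCO3 consumed per kg TAN nitrified
alk = 4.49 kg TAN * 7.14 = 32.0586 kg CaCO3/day

32.0586 kg CaCO3/day


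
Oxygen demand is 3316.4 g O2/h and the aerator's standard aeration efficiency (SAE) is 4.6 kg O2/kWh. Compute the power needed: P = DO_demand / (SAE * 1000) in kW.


SAE in g O2/kWh = 4.6 * 1000 = 4600 g/kWh
P = DO_demand / SAE_g = 3316.4 / 4600 = 0.720957 kW

0.720957 kW


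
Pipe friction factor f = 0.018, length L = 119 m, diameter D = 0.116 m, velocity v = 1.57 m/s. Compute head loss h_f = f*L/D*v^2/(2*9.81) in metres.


v^2 = 1.57^2 = 2.4649 m^2/s^2
L/D = 119/0.116 = 1025.8621
h_f = f*(L/D)*v^2/(2g) = 0.018 * 1025.8621 * 2.4649 / 19.62 = 2.31986 m

2.31986 m


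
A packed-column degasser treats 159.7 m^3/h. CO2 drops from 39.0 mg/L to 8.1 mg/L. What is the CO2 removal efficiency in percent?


CO2_out / CO2_in = 8.1 / 39.0 = 0.20769231
Fraction remaining = 0.20769231
efficiency = (1 - 0.20769231) * 100 = 79.2308 %

79.2308 %


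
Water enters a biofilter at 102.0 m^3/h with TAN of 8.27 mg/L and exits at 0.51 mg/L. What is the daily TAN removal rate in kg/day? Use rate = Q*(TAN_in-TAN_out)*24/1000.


Concentration drop: TAN_in - TAN_out = 8.27 - 0.51 = 7.76 mg/L
Hourly TAN removed = Q * dTAN = 102.0 m^3/h * 7.76 mg/L = 791.52 g/h  (m^3/h * mg/L = g/h)
Daily TAN removed = 791.52 * 24 = 18996.48 g/day
Convert to kg/day: 18996.48 / 1000 = 18.99648 kg/day

18.99648 kg/day


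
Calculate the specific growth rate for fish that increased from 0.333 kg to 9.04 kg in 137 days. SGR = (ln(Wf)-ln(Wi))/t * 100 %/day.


ln(W_f) = ln(9.04) = 2.2016592
ln(W_i) = ln(0.333) = -1.0996128
ln(W_f) - ln(W_i) = 2.2016592 - -1.0996128 = 3.301272
SGR = 3.301272 / 137 * 100 = 2.40969 %/day

2.40969 %/day


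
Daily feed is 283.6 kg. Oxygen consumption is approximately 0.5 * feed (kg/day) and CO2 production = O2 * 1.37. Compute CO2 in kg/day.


O2 = 283.6 * 0.5 = 141.8
CO2 = 141.8 * 1.37 = 194.266

194.266 kg/day


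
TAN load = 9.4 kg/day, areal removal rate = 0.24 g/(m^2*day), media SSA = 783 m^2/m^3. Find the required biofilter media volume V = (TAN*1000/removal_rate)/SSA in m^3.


A = 9.4*1000 / 0.24 = 39166.667 m^2
V = 39166.667 / 783 = 50.0213

50.0213 m^3


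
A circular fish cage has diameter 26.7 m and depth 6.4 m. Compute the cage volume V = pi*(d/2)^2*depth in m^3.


r = d/2 = 26.7/2 = 13.35 m
Base area = pi*r^2 = pi*13.35^2 = 559.9025 m^2
Volume = 559.9025 * 6.4 = 3583.38 m^3

3583.38 m^3


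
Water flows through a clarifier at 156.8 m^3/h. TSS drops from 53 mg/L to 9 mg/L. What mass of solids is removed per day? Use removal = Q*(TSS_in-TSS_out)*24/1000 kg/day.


Concentration drop: TSS_in - TSS_out = 53 - 9 = 44 mg/L
Hourly solids removed = Q * dTSS = 156.8 m^3/h * 44 mg/L = 6899.2 g/h  (m^3/h * mg/L = g/h)
Daily solids removed = 6899.2 * 24 = 165580.8 g/day
Convert g to kg: 165580.8 / 1000 = 165.5808 kg/day

165.5808 kg/day


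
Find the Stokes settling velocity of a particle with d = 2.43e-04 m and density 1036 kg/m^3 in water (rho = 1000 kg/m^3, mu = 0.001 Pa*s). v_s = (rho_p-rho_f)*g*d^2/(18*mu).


Density difference: rho_p - rho_f = 1036 - 1000 = 36 kg/m^3
d^2 = (2.43e-04)^2 = 5.9049e-08 m^2
Numerator = (rho_p - rho_f) * g * d^2 = 36 * 9.81 * 5.9049e-08 = 2.0853745e-05
Denominator = 18 * mu = 18 * 0.001 = 0.018
v_s = 2.0853745e-05 / 0.018 = 0.00115854 m/s
Check: Re = rho_f * v_s * d / mu = 1000 * 0.00115854 * 2.43e-04 / 0.001 = 0.282 < 1, so Stokes' law applies.

0.00115854 m/s


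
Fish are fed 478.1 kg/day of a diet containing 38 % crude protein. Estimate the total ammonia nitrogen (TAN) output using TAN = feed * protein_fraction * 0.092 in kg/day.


Protein in feed = 478.1 * 38/100 = 181.678 kg/day
TAN = protein * 0.092 = 181.678 * 0.092 = 16.714376 kg/day

16.714376 kg/day


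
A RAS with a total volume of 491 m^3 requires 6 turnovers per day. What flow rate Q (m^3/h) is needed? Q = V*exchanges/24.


Daily recirculation volume = 491 m^3 * 6 = 2946 m^3/day
Flow rate Q = daily volume / 24 h = 2946 / 24 = 122.75 m^3/h

122.75 m^3/h


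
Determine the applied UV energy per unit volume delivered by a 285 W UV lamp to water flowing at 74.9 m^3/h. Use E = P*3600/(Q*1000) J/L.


Energy delivered per hour = 285 W * 3600 s = 1026000 J/h
Volume treated per hour = 74.9 m^3/h * 1000 = 74900 L/h
dose = 1026000 / 74900 = 13.6983 J/L

13.6983 J/L


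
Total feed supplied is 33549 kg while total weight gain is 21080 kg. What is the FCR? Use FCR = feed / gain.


FCR = feed consumed / weight gained
FCR = 33549 kg / 21080 kg = 1.59151

1.59151


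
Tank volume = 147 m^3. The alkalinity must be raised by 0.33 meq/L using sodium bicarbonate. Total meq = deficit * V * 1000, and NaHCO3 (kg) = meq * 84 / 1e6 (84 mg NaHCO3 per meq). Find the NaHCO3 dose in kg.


Tank volume in L = 147 m^3 * 1000 = 147000 L
Total meq required = 0.33 meq/L * 147000 L = 48510 meq
NaHCO3 mass = 48510 meq * 84 mg/meq / 1e6 = 4.07484 kg

4.07484 kg


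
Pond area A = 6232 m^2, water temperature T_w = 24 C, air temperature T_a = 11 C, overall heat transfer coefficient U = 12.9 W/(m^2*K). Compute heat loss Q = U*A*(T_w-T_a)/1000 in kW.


Temperature difference dT = 24 - 11 = 13 K
Heat loss (W) = U * A * dT = 12.9 * 6232 * 13 = 1045106.4 W
Convert to kW: 1045106.4 / 1000 = 1045.1064 kW

1045.1064 kW


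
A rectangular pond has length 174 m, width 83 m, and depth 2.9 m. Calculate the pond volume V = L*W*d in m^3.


Base area = L * W = 174 * 83 = 14442 m^2
Volume = area * depth = 14442 * 2.9 = 41881.8 m^3

41881.8 m^3


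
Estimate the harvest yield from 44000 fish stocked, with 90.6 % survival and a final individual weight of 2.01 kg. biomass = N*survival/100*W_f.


Survivors = 44000 * 90.6/100 = 39864 fish
Harvest biomass = survivors * W_f = 39864 * 2.01 = 80126.64 kg

80126.64 kg


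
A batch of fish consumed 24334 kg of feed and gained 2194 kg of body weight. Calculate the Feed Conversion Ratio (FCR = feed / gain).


FCR = feed consumed / weight gained
FCR = 24334 kg / 2194 kg = 11.0912

11.0912


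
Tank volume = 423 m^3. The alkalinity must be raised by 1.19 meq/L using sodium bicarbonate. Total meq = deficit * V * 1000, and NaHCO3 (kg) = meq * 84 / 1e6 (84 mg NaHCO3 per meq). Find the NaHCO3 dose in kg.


Tank volume in L = 423 m^3 * 1000 = 423000 L
Total meq required = 1.19 meq/L * 423000 L = 503370 meq
NaHCO3 mass = 503370 meq * 84 mg/meq / 1e6 = 42.2831 kg

42.2831 kg


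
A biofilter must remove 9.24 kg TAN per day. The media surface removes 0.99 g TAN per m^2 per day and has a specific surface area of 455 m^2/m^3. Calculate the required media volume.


A = 9.24*1000 / 0.99 = 9333.3333 m^2
V = 9333.3333 / 455 = 20.5128

20.5128 m^3


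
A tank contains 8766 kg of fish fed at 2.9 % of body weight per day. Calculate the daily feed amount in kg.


Feeding rate fraction = 2.9% / 100 = 0.029
Daily feed = 8766 kg * 0.029 = 254.214 kg/day

254.214 kg/day


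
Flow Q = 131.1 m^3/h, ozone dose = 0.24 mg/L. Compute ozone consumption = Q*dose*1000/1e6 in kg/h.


O3 demand (mg/h) = Q * dose * 1000 = 131.1 * 0.24 * 1000 = 31464 mg/h
Convert mg to kg: 31464 / 1e6 = 0.031464 kg/h

0.031464 kg/h


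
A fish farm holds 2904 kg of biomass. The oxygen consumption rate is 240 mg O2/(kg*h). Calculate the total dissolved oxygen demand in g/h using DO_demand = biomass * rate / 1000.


Total O2 consumption (mg/h) = 2904 kg * 240 mg/(kg*h) = 696960 mg/h
Convert to g/h: 696960 / 1000 = 696.96 g/h

696.96 g/h


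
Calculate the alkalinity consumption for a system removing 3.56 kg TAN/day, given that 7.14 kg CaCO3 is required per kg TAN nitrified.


Alkalinity factor: 7.14 kg CaCO3 consumed per kg TAN nitrified
alk = 3.56 kg TAN * 7.14 = 25.4184 kg CaCO3/day

25.4184 kg CaCO3/day


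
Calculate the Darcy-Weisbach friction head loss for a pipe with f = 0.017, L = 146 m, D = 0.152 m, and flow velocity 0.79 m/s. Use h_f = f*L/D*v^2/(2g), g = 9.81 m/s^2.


v^2 = 0.79^2 = 0.6241 m^2/s^2
L/D = 146/0.152 = 960.52632
h_f = f*(L/D)*v^2/(2g) = 0.017 * 960.52632 * 0.6241 / 19.62 = 0.519414 m

0.519414 m


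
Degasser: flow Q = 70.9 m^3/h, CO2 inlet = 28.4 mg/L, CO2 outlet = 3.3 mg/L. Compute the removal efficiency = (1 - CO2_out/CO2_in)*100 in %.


CO2_out / CO2_in = 3.3 / 28.4 = 0.11619718
Fraction remaining = 0.11619718
efficiency = (1 - 0.11619718) * 100 = 88.3803 %

88.3803 %


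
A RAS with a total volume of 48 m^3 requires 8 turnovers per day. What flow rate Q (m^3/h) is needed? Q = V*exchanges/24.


Daily recirculation volume = 48 m^3 * 8 = 384 m^3/day
Flow rate Q = daily volume / 24 h = 384 / 24 = 16 m^3/h

16 m^3/h


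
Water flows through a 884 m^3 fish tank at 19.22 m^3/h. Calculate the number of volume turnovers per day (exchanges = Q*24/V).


Daily flow volume = 19.22 m^3/h * 24 h = 461.28 m^3/day
Exchanges = daily flow / tank volume = 461.28 / 884 = 0.52181 exchanges/day

0.52181 exchanges/day


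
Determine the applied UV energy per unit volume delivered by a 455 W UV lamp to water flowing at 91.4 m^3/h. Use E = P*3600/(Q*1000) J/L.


Energy delivered per hour = 455 W * 3600 s = 1638000 J/h
Volume treated per hour = 91.4 m^3/h * 1000 = 91400 L/h
dose = 1638000 / 91400 = 17.9212 J/L

17.9212 J/L


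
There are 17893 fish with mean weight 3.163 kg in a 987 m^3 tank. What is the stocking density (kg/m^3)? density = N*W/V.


Total biomass = 17893 fish * 3.163 kg = 56595.559 kg
Density = total biomass / volume = 56595.559 / 987 = 57.341 kg/m^3

57.341 kg/m^3


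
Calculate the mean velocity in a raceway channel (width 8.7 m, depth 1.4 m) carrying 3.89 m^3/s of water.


Cross-sectional area = W * d = 8.7 * 1.4 = 12.18 m^2
Velocity = Q / A = 3.89 / 12.18 = 0.319376 m/s

0.319376 m/s


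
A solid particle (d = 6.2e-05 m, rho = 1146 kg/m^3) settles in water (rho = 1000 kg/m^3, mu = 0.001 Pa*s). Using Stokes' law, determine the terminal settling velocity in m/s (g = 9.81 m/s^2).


Density difference: rho_p - rho_f = 1146 - 1000 = 146 kg/m^3
d^2 = (6.2e-05)^2 = 3.844e-09 m^2
Numerator = (rho_p - rho_f) * g * d^2 = 146 * 9.81 * 3.844e-09 = 5.5056074e-06
Denominator = 18 * mu = 18 * 0.001 = 0.018
v_s = 5.5056074e-06 / 0.018 = 3.05867e-04 m/s
Check: Re = rho_f * v_s * d / mu = 1000 * 3.05867e-04 * 6.2e-05 / 0.001 = 0.019 < 1, so Stokes' law applies.

3.05867e-04 m/s


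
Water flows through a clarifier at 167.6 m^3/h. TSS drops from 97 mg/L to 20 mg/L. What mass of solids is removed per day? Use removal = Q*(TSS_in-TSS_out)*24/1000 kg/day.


Concentration drop: TSS_in - TSS_out = 97 - 20 = 77 mg/L
Hourly solids removed = Q * dTSS = 167.6 m^3/h * 77 mg/L = 12905.2 g/h  (m^3/h * mg/L = g/h)
Daily solids removed = 12905.2 * 24 = 309724.8 g/day
Convert g to kg: 309724.8 / 1000 = 309.7248 kg/day

309.7248 kg/day


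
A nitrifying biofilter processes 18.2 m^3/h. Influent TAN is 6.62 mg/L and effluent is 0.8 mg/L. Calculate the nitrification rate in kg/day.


Concentration drop: TAN_in - TAN_out = 6.62 - 0.8 = 5.82 mg/L
Hourly TAN removed = Q * dTAN = 18.2 m^3/h * 5.82 mg/L = 105.924 g/h  (m^3/h * mg/L = g/h)
Daily TAN removed = 105.924 * 24 = 2542.176 g/day
Convert to kg/day: 2542.176 / 1000 = 2.542176 kg/day

2.542176 kg/day


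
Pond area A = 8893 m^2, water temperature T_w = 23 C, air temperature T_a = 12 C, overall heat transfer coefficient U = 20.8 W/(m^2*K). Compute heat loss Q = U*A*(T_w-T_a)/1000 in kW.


Temperature difference dT = 23 - 12 = 11 K
Heat loss (W) = U * A * dT = 20.8 * 8893 * 11 = 2034718.4 W
Convert to kW: 2034718.4 / 1000 = 2034.7184 kW

2034.7184 kW


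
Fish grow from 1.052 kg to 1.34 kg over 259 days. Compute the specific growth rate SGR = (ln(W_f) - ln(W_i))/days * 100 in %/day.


ln(W_f) = ln(1.34) = 0.29266961
ln(W_i) = ln(1.052) = 0.050693114
ln(W_f) - ln(W_i) = 0.29266961 - 0.050693114 = 0.2419765
SGR = 0.2419765 / 259 * 100 = 0.0934272 %/day

0.0934272 %/day


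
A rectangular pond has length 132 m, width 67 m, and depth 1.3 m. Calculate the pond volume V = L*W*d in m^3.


Base area = L * W = 132 * 67 = 8844 m^2
Volume = area * depth = 8844 * 1.3 = 11497.2 m^3

11497.2 m^3


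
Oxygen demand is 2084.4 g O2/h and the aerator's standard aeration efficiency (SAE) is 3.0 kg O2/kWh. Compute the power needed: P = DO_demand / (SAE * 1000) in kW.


SAE in g O2/kWh = 3.0 * 1000 = 3000 g/kWh
P = DO_demand / SAE_g = 2084.4 / 3000 = 0.6948 kW

0.6948 kW


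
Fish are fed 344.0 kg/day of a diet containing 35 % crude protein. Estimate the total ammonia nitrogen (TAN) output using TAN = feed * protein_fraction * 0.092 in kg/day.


Protein in feed = 344.0 * 35/100 = 120.4 kg/day
TAN = protein * 0.092 = 120.4 * 0.092 = 11.0768 kg/day

11.0768 kg/day


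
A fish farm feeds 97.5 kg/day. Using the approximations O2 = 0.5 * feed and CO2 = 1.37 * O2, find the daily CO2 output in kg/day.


O2 = 97.5 * 0.5 = 48.75
CO2 = 48.75 * 1.37 = 66.7875

66.7875 kg/day


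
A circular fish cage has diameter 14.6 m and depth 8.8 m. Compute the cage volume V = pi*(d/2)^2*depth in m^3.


r = d/2 = 14.6/2 = 7.3 m
Base area = pi*r^2 = pi*7.3^2 = 167.41547 m^2
Volume = 167.41547 * 8.8 = 1473.26 m^3

1473.26 m^3


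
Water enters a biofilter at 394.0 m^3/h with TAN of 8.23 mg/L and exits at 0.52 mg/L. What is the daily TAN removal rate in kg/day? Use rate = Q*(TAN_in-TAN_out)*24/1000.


Concentration drop: TAN_in - TAN_out = 8.23 - 0.52 = 7.71 mg/L
Hourly TAN removed = Q * dTAN = 394.0 m^3/h * 7.71 mg/L = 3037.74 g/h  (m^3/h * mg/L = g/h)
Daily TAN removed = 3037.74 * 24 = 72905.76 g/day
Convert to kg/day: 72905.76 / 1000 = 72.90576 kg/day

72.90576 kg/day


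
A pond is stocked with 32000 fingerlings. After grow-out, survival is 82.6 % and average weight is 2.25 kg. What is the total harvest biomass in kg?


Survivors = 32000 * 82.6/100 = 26432 fish
Harvest biomass = survivors * W_f = 26432 * 2.25 = 59472 kg

59472 kg


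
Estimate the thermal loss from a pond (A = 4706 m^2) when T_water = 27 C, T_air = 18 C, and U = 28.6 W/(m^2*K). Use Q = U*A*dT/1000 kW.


Temperature difference dT = 27 - 18 = 9 K
Heat loss (W) = U * A * dT = 28.6 * 4706 * 9 = 1211324.4 W
Convert to kW: 1211324.4 / 1000 = 1211.3244 kW

1211.3244 kW


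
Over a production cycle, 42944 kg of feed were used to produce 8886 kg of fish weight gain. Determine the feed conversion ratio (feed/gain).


FCR = feed consumed / weight gained
FCR = 42944 kg / 8886 kg = 4.83277

4.83277


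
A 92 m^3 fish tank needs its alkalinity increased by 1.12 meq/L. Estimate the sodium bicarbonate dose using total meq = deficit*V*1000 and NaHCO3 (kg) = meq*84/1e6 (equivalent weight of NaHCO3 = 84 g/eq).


Tank volume in L = 92 m^3 * 1000 = 92000 L
Total meq required = 1.12 meq/L * 92000 L = 103040 meq
NaHCO3 mass = 103040 meq * 84 mg/meq / 1e6 = 8.65536 kg

8.65536 kg


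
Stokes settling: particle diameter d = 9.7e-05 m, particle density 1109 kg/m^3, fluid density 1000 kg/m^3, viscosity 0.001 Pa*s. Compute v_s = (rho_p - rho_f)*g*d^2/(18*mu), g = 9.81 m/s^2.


Density difference: rho_p - rho_f = 1109 - 1000 = 109 kg/m^3
d^2 = (9.7e-05)^2 = 9.409e-09 m^2
Numerator = (rho_p - rho_f) * g * d^2 = 109 * 9.81 * 9.409e-09 = 1.006095e-05
Denominator = 18 * mu = 18 * 0.001 = 0.018
v_s = 1.006095e-05 / 0.018 = 5.58942e-04 m/s
Check: Re = rho_f * v_s * d / mu = 1000 * 5.58942e-04 * 9.7e-05 / 0.001 = 0.0542 < 1, so Stokes' law applies.

5.58942e-04 m/s


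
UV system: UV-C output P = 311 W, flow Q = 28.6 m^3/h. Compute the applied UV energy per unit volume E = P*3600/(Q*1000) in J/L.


Energy delivered per hour = 311 W * 3600 s = 1119600 J/h
Volume treated per hour = 28.6 m^3/h * 1000 = 28600 L/h
dose = 1119600 / 28600 = 39.1469 J/L

39.1469 J/L


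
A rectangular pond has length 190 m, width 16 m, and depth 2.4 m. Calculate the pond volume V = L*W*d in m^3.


Base area = L * W = 190 * 16 = 3040 m^2
Volume = area * depth = 3040 * 2.4 = 7296 m^3

7296 m^3


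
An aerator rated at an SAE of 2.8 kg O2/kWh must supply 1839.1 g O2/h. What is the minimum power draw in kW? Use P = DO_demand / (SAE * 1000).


SAE in g O2/kWh = 2.8 * 1000 = 2800 g/kWh
P = DO_demand / SAE_g = 1839.1 / 2800 = 0.656821 kW

0.656821 kW


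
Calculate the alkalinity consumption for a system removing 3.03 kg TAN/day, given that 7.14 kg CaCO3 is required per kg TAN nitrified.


Alkalinity factor: 7.14 kg CaCO3 consumed per kg TAN nitrified
alk = 3.03 kg TAN * 7.14 = 21.6342 kg CaCO3/day

21.6342 kg CaCO3/day


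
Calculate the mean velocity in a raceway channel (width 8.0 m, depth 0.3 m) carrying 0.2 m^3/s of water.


Cross-sectional area = W * d = 8.0 * 0.3 = 2.4 m^2
Velocity = Q / A = 0.2 / 2.4 = 0.0833333 m/s

0.0833333 m/s


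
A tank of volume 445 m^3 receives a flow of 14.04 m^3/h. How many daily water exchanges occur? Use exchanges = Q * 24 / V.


Daily flow volume = 14.04 m^3/h * 24 h = 336.96 m^3/day
Exchanges = daily flow / tank volume = 336.96 / 445 = 0.757213 exchanges/day

0.757213 exchanges/day


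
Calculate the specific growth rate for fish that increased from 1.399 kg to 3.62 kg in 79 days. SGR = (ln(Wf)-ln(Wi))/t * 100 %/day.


ln(W_f) = ln(3.62) = 1.286474
ln(W_i) = ln(1.399) = 0.3357577
ln(W_f) - ln(W_i) = 1.286474 - 0.3357577 = 0.9507163
SGR = 0.9507163 / 79 * 100 = 1.20344 %/day

1.20344 %/day


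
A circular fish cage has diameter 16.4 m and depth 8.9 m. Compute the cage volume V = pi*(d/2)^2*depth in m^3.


r = d/2 = 16.4/2 = 8.2 m
Base area = pi*r^2 = pi*8.2^2 = 211.24069 m^2
Volume = 211.24069 * 8.9 = 1880.04 m^3

1880.04 m^3


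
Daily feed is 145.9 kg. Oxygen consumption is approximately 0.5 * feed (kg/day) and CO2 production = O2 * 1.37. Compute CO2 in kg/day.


O2 = 145.9 * 0.5 = 72.95
CO2 = 72.95 * 1.37 = 99.9415

99.9415 kg/day


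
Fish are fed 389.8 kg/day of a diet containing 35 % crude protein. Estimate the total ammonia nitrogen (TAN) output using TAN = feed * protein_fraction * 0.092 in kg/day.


Protein in feed = 389.8 * 35/100 = 136.43 kg/day
TAN = protein * 0.092 = 136.43 * 0.092 = 12.55156 kg/day

12.55156 kg/day


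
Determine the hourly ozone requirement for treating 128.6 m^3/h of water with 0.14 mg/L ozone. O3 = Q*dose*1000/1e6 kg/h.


O3 demand (mg/h) = Q * dose * 1000 = 128.6 * 0.14 * 1000 = 18004 mg/h
Convert mg to kg: 18004 / 1e6 = 0.018004 kg/h

0.018004 kg/h


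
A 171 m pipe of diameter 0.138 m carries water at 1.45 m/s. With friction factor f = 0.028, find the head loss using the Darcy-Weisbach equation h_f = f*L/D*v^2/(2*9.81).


v^2 = 1.45^2 = 2.1025 m^2/s^2
L/D = 171/0.138 = 1239.1304
h_f = f*(L/D)*v^2/(2g) = 0.028 * 1239.1304 * 2.1025 / 19.62 = 3.71802 m

3.71802 m


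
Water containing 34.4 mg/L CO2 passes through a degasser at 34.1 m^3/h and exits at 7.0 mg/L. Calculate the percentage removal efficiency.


CO2_out / CO2_in = 7.0 / 34.4 = 0.20348837
Fraction remaining = 0.20348837
efficiency = (1 - 0.20348837) * 100 = 79.6512 %

79.6512 %


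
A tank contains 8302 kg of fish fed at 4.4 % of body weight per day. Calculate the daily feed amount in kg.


Feeding rate fraction = 4.4% / 100 = 0.044
Daily feed = 8302 kg * 0.044 = 365.288 kg/day

365.288 kg/day


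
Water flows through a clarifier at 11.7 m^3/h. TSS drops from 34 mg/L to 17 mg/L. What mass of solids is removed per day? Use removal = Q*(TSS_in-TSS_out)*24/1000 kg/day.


Concentration drop: TSS_in - TSS_out = 34 - 17 = 17 mg/L
Hourly solids removed = Q * dTSS = 11.7 m^3/h * 17 mg/L = 198.9 g/h  (m^3/h * mg/L = g/h)
Daily solids removed = 198.9 * 24 = 4773.6 g/day
Convert g to kg: 4773.6 / 1000 = 4.7736 kg/day

4.7736 kg/day


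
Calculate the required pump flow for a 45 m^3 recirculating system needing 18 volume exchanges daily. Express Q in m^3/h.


Daily recirculation volume = 45 m^3 * 18 = 810 m^3/day
Flow rate Q = daily volume / 24 h = 810 / 24 = 33.75 m^3/h

33.75 m^3/h


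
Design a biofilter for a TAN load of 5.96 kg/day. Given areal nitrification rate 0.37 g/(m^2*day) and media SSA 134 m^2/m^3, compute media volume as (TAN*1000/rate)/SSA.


A = 5.96*1000 / 0.37 = 16108.108 m^2
V = 16108.108 / 134 = 120.21

120.21 m^3


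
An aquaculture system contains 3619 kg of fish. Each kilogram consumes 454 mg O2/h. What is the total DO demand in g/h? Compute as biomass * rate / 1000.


Total O2 consumption (mg/h) = 3619 kg * 454 mg/(kg*h) = 1643026 mg/h
Convert to g/h: 1643026 / 1000 = 1643.026 g/h

1643.026 g/h


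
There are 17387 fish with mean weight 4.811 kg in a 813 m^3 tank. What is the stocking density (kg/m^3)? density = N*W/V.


Total biomass = 17387 fish * 4.811 kg = 83648.857 kg
Density = total biomass / volume = 83648.857 / 813 = 102.889 kg/m^3

102.889 kg/m^3


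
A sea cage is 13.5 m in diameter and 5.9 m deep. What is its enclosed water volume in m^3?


r = d/2 = 13.5/2 = 6.75 m
Base area = pi*r^2 = pi*6.75^2 = 143.13882 m^2
Volume = 143.13882 * 5.9 = 844.519 m^3

844.519 m^3


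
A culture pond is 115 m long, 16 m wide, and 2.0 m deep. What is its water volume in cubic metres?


Base area = L * W = 115 * 16 = 1840 m^2
Volume = area * depth = 1840 * 2.0 = 3680 m^3

3680 m^3


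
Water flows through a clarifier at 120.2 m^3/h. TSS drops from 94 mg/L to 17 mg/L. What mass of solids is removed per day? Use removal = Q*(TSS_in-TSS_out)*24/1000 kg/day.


Concentration drop: TSS_in - TSS_out = 94 - 17 = 77 mg/L
Hourly solids removed = Q * dTSS = 120.2 m^3/h * 77 mg/L = 9255.4 g/h  (m^3/h * mg/L = g/h)
Daily solids removed = 9255.4 * 24 = 222129.6 g/day
Convert g to kg: 222129.6 / 1000 = 222.1296 kg/day

222.1296 kg/day


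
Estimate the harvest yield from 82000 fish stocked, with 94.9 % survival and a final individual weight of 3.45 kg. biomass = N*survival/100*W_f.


Survivors = 82000 * 94.9/100 = 77818 fish
Harvest biomass = survivors * W_f = 77818 * 3.45 = 268472.1 kg

268472.1 kg


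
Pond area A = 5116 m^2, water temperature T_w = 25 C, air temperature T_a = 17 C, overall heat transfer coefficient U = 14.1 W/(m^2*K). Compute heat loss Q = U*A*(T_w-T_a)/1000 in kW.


Temperature difference dT = 25 - 17 = 8 K
Heat loss (W) = U * A * dT = 14.1 * 5116 * 8 = 577084.8 W
Convert to kW: 577084.8 / 1000 = 577.0848 kW

577.0848 kW


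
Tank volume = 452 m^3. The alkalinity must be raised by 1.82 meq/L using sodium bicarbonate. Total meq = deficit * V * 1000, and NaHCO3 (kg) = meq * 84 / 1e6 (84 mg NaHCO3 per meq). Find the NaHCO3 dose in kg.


Tank volume in L = 452 m^3 * 1000 = 452000 L
Total meq required = 1.82 meq/L * 452000 L = 822640 meq
NaHCO3 mass = 822640 meq * 84 mg/meq / 1e6 = 69.1018 kg

69.1018 kg


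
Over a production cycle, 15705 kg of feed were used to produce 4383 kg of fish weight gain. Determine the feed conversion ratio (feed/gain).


FCR = feed consumed / weight gained
FCR = 15705 kg / 4383 kg = 3.58316

3.58316


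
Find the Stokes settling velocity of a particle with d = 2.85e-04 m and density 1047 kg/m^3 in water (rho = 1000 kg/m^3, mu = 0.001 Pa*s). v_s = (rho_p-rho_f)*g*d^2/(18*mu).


Density difference: rho_p - rho_f = 1047 - 1000 = 47 kg/m^3
d^2 = (2.85e-04)^2 = 8.1225e-08 m^2
Numerator = (rho_p - rho_f) * g * d^2 = 47 * 9.81 * 8.1225e-08 = 3.7450411e-05
Denominator = 18 * mu = 18 * 0.001 = 0.018
v_s = 3.7450411e-05 / 0.018 = 0.00208058 m/s
Check: Re = rho_f * v_s * d / mu = 1000 * 0.00208058 * 2.85e-04 / 0.001 = 0.593 < 1, so Stokes' law applies.

0.00208058 m/s


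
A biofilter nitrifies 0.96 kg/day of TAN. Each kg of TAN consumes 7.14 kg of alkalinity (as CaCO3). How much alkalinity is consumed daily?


Alkalinity factor: 7.14 kg CaCO3 consumed per kg TAN nitrified
alk = 0.96 kg TAN * 7.14 = 6.8544 kg CaCO3/day

6.8544 kg CaCO3/day


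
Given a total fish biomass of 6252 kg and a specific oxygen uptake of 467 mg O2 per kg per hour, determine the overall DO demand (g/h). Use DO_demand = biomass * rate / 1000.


Total O2 consumption (mg/h) = 6252 kg * 467 mg/(kg*h) = 2919684 mg/h
Convert to g/h: 2919684 / 1000 = 2919.684 g/h

2919.684 g/h


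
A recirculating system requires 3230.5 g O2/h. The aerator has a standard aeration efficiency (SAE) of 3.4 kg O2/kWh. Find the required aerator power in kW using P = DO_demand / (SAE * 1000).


SAE in g O2/kWh = 3.4 * 1000 = 3400 g/kWh
P = DO_demand / SAE_g = 3230.5 / 3400 = 0.950147 kW

0.950147 kW


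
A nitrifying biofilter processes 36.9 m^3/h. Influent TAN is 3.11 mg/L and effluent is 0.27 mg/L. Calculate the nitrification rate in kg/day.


Concentration drop: TAN_in - TAN_out = 3.11 - 0.27 = 2.84 mg/L
Hourly TAN removed = Q * dTAN = 36.9 m^3/h * 2.84 mg/L = 104.796 g/h  (m^3/h * mg/L = g/h)
Daily TAN removed = 104.796 * 24 = 2515.104 g/day
Convert to kg/day: 2515.104 / 1000 = 2.515104 kg/day

2.515104 kg/day


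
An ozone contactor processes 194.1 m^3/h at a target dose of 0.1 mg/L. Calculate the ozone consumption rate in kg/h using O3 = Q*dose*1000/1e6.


O3 demand (mg/h) = Q * dose * 1000 = 194.1 * 0.1 * 1000 = 19410 mg/h
Convert mg to kg: 19410 / 1e6 = 0.01941 kg/h

0.01941 kg/h


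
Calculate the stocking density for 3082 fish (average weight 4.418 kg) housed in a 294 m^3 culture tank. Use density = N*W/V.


Total biomass = 3082 fish * 4.418 kg = 13616.276 kg
Density = total biomass / volume = 13616.276 / 294 = 46.3139 kg/m^3

46.3139 kg/m^3


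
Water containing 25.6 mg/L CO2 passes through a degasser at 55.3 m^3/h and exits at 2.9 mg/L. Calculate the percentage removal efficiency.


CO2_out / CO2_in = 2.9 / 25.6 = 0.11328125
Fraction remaining = 0.11328125
efficiency = (1 - 0.11328125) * 100 = 88.6719 %

88.6719 %


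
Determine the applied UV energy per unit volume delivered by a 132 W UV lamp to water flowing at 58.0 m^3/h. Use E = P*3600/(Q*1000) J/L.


Energy delivered per hour = 132 W * 3600 s = 475200 J/h
Volume treated per hour = 58.0 m^3/h * 1000 = 58000 L/h
dose = 475200 / 58000 = 8.1931 J/L

8.1931 J/L


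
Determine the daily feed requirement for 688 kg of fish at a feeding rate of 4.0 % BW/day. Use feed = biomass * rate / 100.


Feeding rate fraction = 4.0% / 100 = 0.04
Daily feed = 688 kg * 0.04 = 27.52 kg/day

27.52 kg/day


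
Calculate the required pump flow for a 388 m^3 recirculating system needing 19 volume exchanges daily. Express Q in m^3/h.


Daily recirculation volume = 388 m^3 * 19 = 7372 m^3/day
Flow rate Q = daily volume / 24 h = 7372 / 24 = 307.167 m^3/h

307.167 m^3/h


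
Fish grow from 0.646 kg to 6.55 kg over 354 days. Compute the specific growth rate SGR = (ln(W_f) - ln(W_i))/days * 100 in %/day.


ln(W_f) = ln(6.55) = 1.879465
ln(W_i) = ln(0.646) = -0.43695578
ln(W_f) - ln(W_i) = 1.879465 - -0.43695578 = 2.3164208
SGR = 2.3164208 / 354 * 100 = 0.654356 %/day

0.654356 %/day


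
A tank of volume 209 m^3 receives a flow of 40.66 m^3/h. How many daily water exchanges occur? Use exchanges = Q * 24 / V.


Daily flow volume = 40.66 m^3/h * 24 h = 975.84 m^3/day
Exchanges = daily flow / tank volume = 975.84 / 209 = 4.66909 exchanges/day

4.66909 exchanges/day


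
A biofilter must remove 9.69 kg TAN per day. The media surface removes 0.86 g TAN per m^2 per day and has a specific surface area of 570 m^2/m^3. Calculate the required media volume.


A = 9.69*1000 / 0.86 = 11267.442 m^2
V = 11267.442 / 570 = 19.7674

19.7674 m^3


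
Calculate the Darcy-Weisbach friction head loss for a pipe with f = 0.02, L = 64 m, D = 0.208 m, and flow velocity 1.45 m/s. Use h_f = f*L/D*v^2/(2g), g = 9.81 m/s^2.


v^2 = 1.45^2 = 2.1025 m^2/s^2
L/D = 64/0.208 = 307.69231
h_f = f*(L/D)*v^2/(2g) = 0.02 * 307.69231 * 2.1025 / 19.62 = 0.659453 m

0.659453 m


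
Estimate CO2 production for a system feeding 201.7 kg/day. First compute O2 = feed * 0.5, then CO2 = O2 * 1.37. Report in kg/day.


O2 = 201.7 * 0.5 = 100.85
CO2 = 100.85 * 1.37 = 138.1645

138.1645 kg/day


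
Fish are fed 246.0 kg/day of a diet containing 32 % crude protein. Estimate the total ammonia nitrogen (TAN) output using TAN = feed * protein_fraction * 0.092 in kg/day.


Protein in feed = 246.0 * 32/100 = 78.72 kg/day
TAN = protein * 0.092 = 78.72 * 0.092 = 7.24224 kg/day

7.24224 kg/day


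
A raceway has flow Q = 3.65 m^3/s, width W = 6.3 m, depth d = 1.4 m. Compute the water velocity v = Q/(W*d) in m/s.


Cross-sectional area = W * d = 6.3 * 1.4 = 8.82 m^2
Velocity = Q / A = 3.65 / 8.82 = 0.413832 m/s

0.413832 m/s
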